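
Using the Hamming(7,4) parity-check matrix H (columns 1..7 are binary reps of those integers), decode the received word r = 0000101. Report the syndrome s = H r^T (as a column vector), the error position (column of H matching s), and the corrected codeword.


s = (0, 1, 0)^T, error position = 2, corrected codeword c = 0100101

Compute s = H r^T mod 2 one row at a time:
  s_1 = 0 + 1 + 0 + 1 = 2 ≡ 0 (mod 2).
  s_2 = 0 + 0 + 0 + 1 = 1 ≡ 1 (mod 2).
  s_3 = 0 + 0 + 1 + 1 = 2 ≡ 0 (mod 2).
s = (0, 1, 0)^T — this equals column 2 of H (binary 010), so error is at position 2.
Correct: flip bit 2 of r = 0000101 to get c = 0100101.


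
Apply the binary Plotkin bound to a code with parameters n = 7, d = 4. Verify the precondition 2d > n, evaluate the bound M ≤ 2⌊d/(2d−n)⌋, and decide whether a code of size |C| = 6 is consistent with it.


Plotkin bound M ≤ 8; given |C| = 6 ≤ bound (satisfied).

Check applicability: 2d = 8, n = 7.
2d − n = 1 > 0, so Plotkin applies.
Compute d/(2d−n) = 4/1 ≈ 4.0000.
⌊d/(2d−n)⌋ = 4.
Plotkin bound: M ≤ 2·4 = 8.
Given |C| = 6, check: satisfied.
This |C| is below the Plotkin bound.


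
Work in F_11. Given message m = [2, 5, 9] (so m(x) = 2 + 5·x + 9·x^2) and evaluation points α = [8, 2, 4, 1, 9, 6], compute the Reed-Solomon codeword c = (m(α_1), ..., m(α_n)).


c = [2, 4, 1, 5, 6, 4]

Message polynomial: m(x) = 2 + 5·x + 9·x^2 (mod 11).
For each evaluation point α_i, compute m(α_i) mod 11:
  α_1 = 8: Horner steps 9 → 0 → 2, so m(8) = 2.
  α_2 = 2: Horner steps 9 → 1 → 4, so m(2) = 4.
  α_3 = 4: Horner steps 9 → 8 → 1, so m(4) = 1.
  α_4 = 1: Horner steps 9 → 3 → 5, so m(1) = 5.
  α_5 = 9: Horner steps 9 → 9 → 6, so m(9) = 6.
  α_6 = 6: Horner steps 9 → 4 → 4, so m(6) = 4.
Codeword c = [2, 4, 1, 5, 6, 4] ∈ F_11^6.


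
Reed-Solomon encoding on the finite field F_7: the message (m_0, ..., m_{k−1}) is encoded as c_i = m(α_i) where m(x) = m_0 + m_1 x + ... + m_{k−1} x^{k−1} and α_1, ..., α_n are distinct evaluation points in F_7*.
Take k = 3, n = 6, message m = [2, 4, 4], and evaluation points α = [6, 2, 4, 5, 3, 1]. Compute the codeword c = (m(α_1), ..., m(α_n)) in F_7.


c = [2, 5, 5, 3, 1, 3]

Message polynomial: m(x) = 2 + 4·x + 4·x^2 (mod 7).
For each evaluation point α_i, compute m(α_i) mod 7:
  α_1 = 6: Horner steps 4 → 0 → 2, so m(6) = 2.
  α_2 = 2: Horner steps 4 → 5 → 5, so m(2) = 5.
  α_3 = 4: Horner steps 4 → 6 → 5, so m(4) = 5.
  α_4 = 5: Horner steps 4 → 3 → 3, so m(5) = 3.
  α_5 = 3: Horner steps 4 → 2 → 1, so m(3) = 1.
  α_6 = 1: Horner steps 4 → 1 → 3, so m(1) = 3.
Codeword c = [2, 5, 5, 3, 1, 3] ∈ F_7^6.


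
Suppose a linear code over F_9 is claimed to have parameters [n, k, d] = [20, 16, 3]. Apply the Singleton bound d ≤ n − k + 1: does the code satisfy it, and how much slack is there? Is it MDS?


Singleton RHS = n − k + 1 = 5, slack = 2, bound satisfied, not MDS.

Singleton bound: d ≤ n − k + 1.
Here n = 20, k = 16, so n − k + 1 = 5.
Given d = 3, check d ≤ 5: YES.
Slack = (n − k + 1) − d = 2.
The code is NOT MDS (slack = 2 > 0).
Description: the claimed parameters are [20, 16, 3]_9; such a code would be non-MDS.


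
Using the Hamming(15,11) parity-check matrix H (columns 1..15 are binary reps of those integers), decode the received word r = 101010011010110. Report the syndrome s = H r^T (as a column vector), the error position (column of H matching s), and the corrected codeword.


s = (1, 1, 1, 0)^T, error position = 14, corrected codeword c = 101010011010100

Compute s = H r^T mod 2 one row at a time:
  s_1 = 1 + 1 + 0 + 1 + 0 + 1 + 1 + 0 = 5 ≡ 1 (mod 2).
  s_2 = 0 + 1 + 0 + 0 + 0 + 1 + 1 + 0 = 3 ≡ 1 (mod 2).
  s_3 = 0 + 1 + 0 + 0 + 0 + 1 + 1 + 0 = 3 ≡ 1 (mod 2).
  s_4 = 1 + 1 + 1 + 0 + 1 + 1 + 1 + 0 = 6 ≡ 0 (mod 2).
s = (1, 1, 1, 0)^T — this equals column 14 of H (binary 1110), so error is at position 14.
Correct: flip bit 14 of r = 101010011010110 to get c = 101010011010100.


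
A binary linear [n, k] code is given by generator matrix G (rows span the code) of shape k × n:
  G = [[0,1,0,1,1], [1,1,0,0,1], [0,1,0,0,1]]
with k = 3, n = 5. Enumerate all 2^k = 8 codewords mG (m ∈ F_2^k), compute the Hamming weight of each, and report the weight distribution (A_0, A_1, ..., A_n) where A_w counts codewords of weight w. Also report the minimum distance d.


Weight distribution: A_0 = 1, A_1 = 2, A_2 = 2, A_3 = 2, A_4 = 1. Minimum distance d = 1.

Enumerate all 2^3 = 8 messages m ∈ F_2^3.
For each, compute codeword c = mG in F_2^5, then tally its weight.
  m = 000 → c = 00000, weight = 0.
  m = 100 → c = 01011, weight = 3.
  m = 010 → c = 11001, weight = 3.
  m = 110 → c = 10010, weight = 2.
  m = 001 → c = 01001, weight = 2.
  m = 101 → c = 00010, weight = 1.
  m = 011 → c = 10000, weight = 1.
  m = 111 → c = 11011, weight = 4.
Tally weights:
  weight 0: 1 codewords.
  weight 1: 2 codewords.
  weight 2: 2 codewords.
  weight 3: 2 codewords.
  weight 4: 1 codewords.
Minimum distance d = smallest w > 0 with A_w > 0 = 1.
Sanity: Σ A_w = 8 = 2^3 = 8 ✓.


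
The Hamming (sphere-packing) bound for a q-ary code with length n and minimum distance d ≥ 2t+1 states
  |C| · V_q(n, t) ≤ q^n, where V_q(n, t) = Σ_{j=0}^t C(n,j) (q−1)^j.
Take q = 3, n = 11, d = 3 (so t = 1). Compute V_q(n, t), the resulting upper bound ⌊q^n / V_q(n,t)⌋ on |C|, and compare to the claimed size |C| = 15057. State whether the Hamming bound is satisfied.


V_q(n, t) = 23, q^n = 177147, Hamming bound = 7702, |C| = 15057 > bound (violated).

Step 1: Compute V_q(n, t) = Σ_{j=0}^1 C(n, j) (q−1)^j.
  j = 0: C(11,0)·(2)^0 = 1·1 = 1.
  j = 1: C(11,1)·(2)^1 = 11·2 = 22.
  V_q(n, t) = 1 + 22 = 23.
Step 2: q^n = 3^11 = 177147.
Step 3: Hamming bound ⌊q^n / V_q(n,t)⌋ = ⌊177147/23⌋ = 7702.
Step 4: Compare |C| = 15057 to 7702: violated.
The claimed |C| lies above the Hamming bound, so no 3-ary code of length 11 with d ≥ 3 can have 15057 codewords.


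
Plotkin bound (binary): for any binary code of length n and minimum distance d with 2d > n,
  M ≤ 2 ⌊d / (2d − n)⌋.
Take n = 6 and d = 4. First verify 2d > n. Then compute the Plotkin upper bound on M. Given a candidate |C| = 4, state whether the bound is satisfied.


Plotkin bound M ≤ 4; given |C| = 4 ≤ bound (satisfied).

Check applicability: 2d = 8, n = 6.
2d − n = 2 > 0, so Plotkin applies.
Compute d/(2d−n) = 4/2 ≈ 2.0000.
⌊d/(2d−n)⌋ = 2.
Plotkin bound: M ≤ 2·2 = 4.
Given |C| = 4, check: satisfied.
This |C| is at the Plotkin bound.


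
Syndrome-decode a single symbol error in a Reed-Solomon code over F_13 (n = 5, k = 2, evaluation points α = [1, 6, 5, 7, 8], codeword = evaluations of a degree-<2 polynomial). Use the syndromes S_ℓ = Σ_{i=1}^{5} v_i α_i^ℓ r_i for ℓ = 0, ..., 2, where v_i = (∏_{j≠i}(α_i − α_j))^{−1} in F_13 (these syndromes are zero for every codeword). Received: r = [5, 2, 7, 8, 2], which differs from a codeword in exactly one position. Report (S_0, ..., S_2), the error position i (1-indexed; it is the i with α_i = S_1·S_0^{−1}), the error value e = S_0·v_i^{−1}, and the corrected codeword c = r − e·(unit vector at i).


S = (4, 11, 1), error at position 2, error magnitude e = 1, c = [5, 1, 7, 8, 2].

Step 1: column multipliers v_i = (∏_{j≠i}(α_i − α_j))^{−1} mod 13.
  i = 1 (α = 1): (1−6)(1−5)(1−7)(1−8) = (−5)·(−4)·(−6)·(−7) = 840 ≡ 8, so v_1 = 8^{−1} = 5 (mod 13).
  i = 2 (α = 6): (6−1)(6−5)(6−7)(6−8) = 5·1·(−1)·(−2) = 10 ≡ 10, so v_2 = 10^{−1} = 4 (mod 13).
  i = 3 (α = 5): (5−1)(5−6)(5−7)(5−8) = 4·(−1)·(−2)·(−3) = −24 ≡ 2, so v_3 = 2^{−1} = 7 (mod 13).
  i = 4 (α = 7): (7−1)(7−6)(7−5)(7−8) = 6·1·2·(−1) = −12 ≡ 1, so v_4 = 1^{−1} = 1 (mod 13).
  i = 5 (α = 8): (8−1)(8−6)(8−5)(8−7) = 7·2·3·1 = 42 ≡ 3, so v_5 = 3^{−1} = 9 (mod 13).
  v = [5, 4, 7, 1, 9].
Step 2: syndromes of r = [5, 2, 7, 8, 2] (all sums mod 13).
  S_0 = Σ v_i r_i = 5·5 + 4·2 + 7·7 + 1·8 + 9·2 = 108 ≡ 4.
  S_1 = Σ v_i α_i r_i = 5·1·5 + 4·6·2 + 7·5·7 + 1·7·8 + 9·8·2 = 518 ≡ 11.
  α_i^2 mod 13 = [1, 10, 12, 10, 12].
  S_2 = Σ v_i α_i^2 r_i = 5·1·5 + 4·10·2 + 7·12·7 + 1·10·8 + 9·12·2 = 989 ≡ 1.
  S = (4, 11, 1) ≠ 0, so r is not a codeword (an error is present).
Step 3: locate the error. For a single error e at position i, S_ℓ = v_i·e·α_i^ℓ, so α_err = S_1/S_0.
  S_0^{−1} = 4^{−1} = 10 (mod 13), so α_err = 11·10 = 110 ≡ 6 = α_2. Error position i = 2.
  Consistency check: S_2/S_1 = 1·6 = 6 ≡ 6 = α_err ✓ (single-error assumption holds).
Step 4: error magnitude e = S_0/v_2 = S_0·∏_{j≠2}(α_2 − α_j) = 4·10 = 40 ≡ 1 (mod 13).
Step 5: correct position 2: c_2 = r_2 − e = 2 − 1 ≡ 1 (mod 13). Hence c = [5, 1, 7, 8, 2].
  Check: interpolating c through the α_i gives m(x) = 11 + 7·x (degree < 2) with m(α_i) = c_i for every i, so c is indeed a codeword.


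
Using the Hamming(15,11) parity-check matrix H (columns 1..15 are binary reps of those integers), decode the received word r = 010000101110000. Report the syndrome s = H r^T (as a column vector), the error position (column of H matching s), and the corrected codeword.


s = (1, 1, 0, 1)^T, error position = 13, corrected codeword c = 010000101110100

Compute s = H r^T mod 2 one row at a time:
  s_1 = 0 + 1 + 1 + 1 + 0 + 0 + 0 + 0 = 3 ≡ 1 (mod 2).
  s_2 = 0 + 0 + 0 + 1 + 0 + 0 + 0 + 0 = 1 ≡ 1 (mod 2).
  s_3 = 1 + 0 + 0 + 1 + 1 + 1 + 0 + 0 = 4 ≡ 0 (mod 2).
  s_4 = 0 + 0 + 0 + 1 + 1 + 1 + 0 + 0 = 3 ≡ 1 (mod 2).
s = (1, 1, 0, 1)^T — this equals column 13 of H (binary 1101), so error is at position 13.
Correct: flip bit 13 of r = 010000101110000 to get c = 010000101110100.


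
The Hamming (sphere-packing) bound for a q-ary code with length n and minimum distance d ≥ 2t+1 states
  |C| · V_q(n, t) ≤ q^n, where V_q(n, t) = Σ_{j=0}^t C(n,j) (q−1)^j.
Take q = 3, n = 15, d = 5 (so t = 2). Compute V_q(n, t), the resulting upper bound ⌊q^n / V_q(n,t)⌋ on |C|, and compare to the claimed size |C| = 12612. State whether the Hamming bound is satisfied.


V_q(n, t) = 451, q^n = 14348907, Hamming bound = 31815, |C| = 12612 ≤ bound (satisfied).

Step 1: Compute V_q(n, t) = Σ_{j=0}^2 C(n, j) (q−1)^j.
  j = 0: C(15,0)·(2)^0 = 1·1 = 1.
  j = 1: C(15,1)·(2)^1 = 15·2 = 30.
  j = 2: C(15,2)·(2)^2 = 105·4 = 420.
  V_q(n, t) = 1 + 30 + 420 = 451.
Step 2: q^n = 3^15 = 14348907.
Step 3: Hamming bound ⌊q^n / V_q(n,t)⌋ = ⌊14348907/451⌋ = 31815.
Step 4: Compare |C| = 12612 to 31815: satisfied.
The claimed |C| lies below the Hamming bound.


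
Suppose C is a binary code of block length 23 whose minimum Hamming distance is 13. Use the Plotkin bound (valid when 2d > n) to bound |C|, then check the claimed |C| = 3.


Plotkin bound M ≤ 8; given |C| = 3 ≤ bound (satisfied).

Check applicability: 2d = 26, n = 23.
2d − n = 3 > 0, so Plotkin applies.
Compute d/(2d−n) = 13/3 ≈ 4.3333.
⌊d/(2d−n)⌋ = 4.
Plotkin bound: M ≤ 2·4 = 8.
Given |C| = 3, check: satisfied.
This |C| is below the Plotkin bound.


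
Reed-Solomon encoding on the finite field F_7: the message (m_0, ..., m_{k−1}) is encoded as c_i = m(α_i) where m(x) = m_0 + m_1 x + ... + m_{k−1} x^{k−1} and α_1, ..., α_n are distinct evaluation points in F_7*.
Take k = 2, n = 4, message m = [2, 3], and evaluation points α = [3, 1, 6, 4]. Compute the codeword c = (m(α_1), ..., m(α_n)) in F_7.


c = [4, 5, 6, 0]

Message polynomial: m(x) = 2 + 3·x (mod 7).
For each evaluation point α_i, compute m(α_i) mod 7:
  α_1 = 3: Horner steps 3 → 4, so m(3) = 4.
  α_2 = 1: Horner steps 3 → 5, so m(1) = 5.
  α_3 = 6: Horner steps 3 → 6, so m(6) = 6.
  α_4 = 4: Horner steps 3 → 0, so m(4) = 0.
Codeword c = [4, 5, 6, 0] ∈ F_7^4.


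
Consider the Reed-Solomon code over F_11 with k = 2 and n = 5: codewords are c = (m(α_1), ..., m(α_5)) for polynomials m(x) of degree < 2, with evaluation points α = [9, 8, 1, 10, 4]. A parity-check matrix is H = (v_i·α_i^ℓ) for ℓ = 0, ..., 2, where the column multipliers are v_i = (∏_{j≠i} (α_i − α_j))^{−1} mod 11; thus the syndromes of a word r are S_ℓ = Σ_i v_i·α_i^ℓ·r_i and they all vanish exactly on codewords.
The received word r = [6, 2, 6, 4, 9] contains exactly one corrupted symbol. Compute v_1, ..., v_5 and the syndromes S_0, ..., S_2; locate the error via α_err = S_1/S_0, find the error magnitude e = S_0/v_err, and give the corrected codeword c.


S = (9, 4, 3), error at position 1, error magnitude e = 3, c = [3, 2, 6, 4, 9].

Step 1: column multipliers v_i = (∏_{j≠i}(α_i − α_j))^{−1} mod 11.
  i = 1 (α = 9): (9−8)(9−1)(9−10)(9−4) = 1·8·(−1)·5 = −40 ≡ 4, so v_1 = 4^{−1} = 3 (mod 11).
  i = 2 (α = 8): (8−9)(8−1)(8−10)(8−4) = (−1)·7·(−2)·4 = 56 ≡ 1, so v_2 = 1^{−1} = 1 (mod 11).
  i = 3 (α = 1): (1−9)(1−8)(1−10)(1−4) = (−8)·(−7)·(−9)·(−3) = 1512 ≡ 5, so v_3 = 5^{−1} = 9 (mod 11).
  i = 4 (α = 10): (10−9)(10−8)(10−1)(10−4) = 1·2·9·6 = 108 ≡ 9, so v_4 = 9^{−1} = 5 (mod 11).
  i = 5 (α = 4): (4−9)(4−8)(4−1)(4−10) = (−5)·(−4)·3·(−6) = −360 ≡ 3, so v_5 = 3^{−1} = 4 (mod 11).
  v = [3, 1, 9, 5, 4].
Step 2: syndromes of r = [6, 2, 6, 4, 9] (all sums mod 11).
  S_0 = Σ v_i r_i = 3·6 + 1·2 + 9·6 + 5·4 + 4·9 = 130 ≡ 9.
  S_1 = Σ v_i α_i r_i = 3·9·6 + 1·8·2 + 9·1·6 + 5·10·4 + 4·4·9 = 576 ≡ 4.
  α_i^2 mod 11 = [4, 9, 1, 1, 5].
  S_2 = Σ v_i α_i^2 r_i = 3·4·6 + 1·9·2 + 9·1·6 + 5·1·4 + 4·5·9 = 344 ≡ 3.
  S = (9, 4, 3) ≠ 0, so r is not a codeword (an error is present).
Step 3: locate the error. For a single error e at position i, S_ℓ = v_i·e·α_i^ℓ, so α_err = S_1/S_0.
  S_0^{−1} = 9^{−1} = 5 (mod 11), so α_err = 4·5 = 20 ≡ 9 = α_1. Error position i = 1.
  Consistency check: S_2/S_1 = 3·3 = 9 ≡ 9 = α_err ✓ (single-error assumption holds).
Step 4: error magnitude e = S_0/v_1 = S_0·∏_{j≠1}(α_1 − α_j) = 9·4 = 36 ≡ 3 (mod 11).
Step 5: correct position 1: c_1 = r_1 − e = 6 − 3 ≡ 3 (mod 11). Hence c = [3, 2, 6, 4, 9].
  Check: interpolating c through the α_i gives m(x) = 5 + 1·x (degree < 2) with m(α_i) = c_i for every i, so c is indeed a codeword.


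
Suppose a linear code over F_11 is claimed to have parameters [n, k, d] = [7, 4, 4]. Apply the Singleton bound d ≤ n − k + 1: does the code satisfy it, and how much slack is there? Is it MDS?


Singleton RHS = n − k + 1 = 4, slack = 0, bound satisfied, MDS.

Singleton bound: d ≤ n − k + 1.
Here n = 7, k = 4, so n − k + 1 = 4.
Given d = 4, check d ≤ 4: YES.
Slack = (n − k + 1) − d = 0.
The code is MDS (slack = 0).
Description: the claimed parameters are [7, 4, 4]_11; such a code would be MDS (meets Singleton bound).


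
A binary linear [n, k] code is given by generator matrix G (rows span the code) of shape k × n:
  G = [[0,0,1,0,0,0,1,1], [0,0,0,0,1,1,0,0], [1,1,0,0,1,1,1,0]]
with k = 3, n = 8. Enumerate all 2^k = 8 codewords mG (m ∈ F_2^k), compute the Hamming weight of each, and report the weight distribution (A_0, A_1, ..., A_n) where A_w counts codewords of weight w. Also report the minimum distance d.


Weight distribution: A_0 = 1, A_2 = 1, A_3 = 2, A_4 = 1, A_5 = 2, A_6 = 1. Minimum distance d = 2.

Enumerate all 2^3 = 8 messages m ∈ F_2^3.
For each, compute codeword c = mG in F_2^8, then tally its weight.
  m = 000 → c = 00000000, weight = 0.
  m = 100 → c = 00100011, weight = 3.
  m = 010 → c = 00001100, weight = 2.
  m = 110 → c = 00101111, weight = 5.
  m = 001 → c = 11001110, weight = 5.
  m = 101 → c = 11101101, weight = 6.
  m = 011 → c = 11000010, weight = 3.
  m = 111 → c = 11100001, weight = 4.
Tally weights:
  weight 0: 1 codewords.
  weight 2: 1 codewords.
  weight 3: 2 codewords.
  weight 4: 1 codewords.
  weight 5: 2 codewords.
  weight 6: 1 codewords.
Minimum distance d = smallest w > 0 with A_w > 0 = 2.
Sanity: Σ A_w = 8 = 2^3 = 8 ✓.


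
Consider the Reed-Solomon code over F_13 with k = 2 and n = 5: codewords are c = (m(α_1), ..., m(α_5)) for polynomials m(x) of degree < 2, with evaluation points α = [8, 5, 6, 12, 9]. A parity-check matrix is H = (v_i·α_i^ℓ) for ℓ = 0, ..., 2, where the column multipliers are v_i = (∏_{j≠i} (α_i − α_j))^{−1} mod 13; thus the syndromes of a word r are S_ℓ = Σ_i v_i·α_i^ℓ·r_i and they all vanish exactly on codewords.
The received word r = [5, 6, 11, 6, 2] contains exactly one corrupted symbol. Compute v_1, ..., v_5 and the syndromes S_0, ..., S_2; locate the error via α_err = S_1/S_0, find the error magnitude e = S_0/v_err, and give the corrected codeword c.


S = (3, 2, 10), error at position 2, error magnitude e = 5, c = [5, 1, 11, 6, 2].

Step 1: column multipliers v_i = (∏_{j≠i}(α_i − α_j))^{−1} mod 13.
  i = 1 (α = 8): (8−5)(8−6)(8−12)(8−9) = 3·2·(−4)·(−1) = 24 ≡ 11, so v_1 = 11^{−1} = 6 (mod 13).
  i = 2 (α = 5): (5−8)(5−6)(5−12)(5−9) = (−3)·(−1)·(−7)·(−4) = 84 ≡ 6, so v_2 = 6^{−1} = 11 (mod 13).
  i = 3 (α = 6): (6−8)(6−5)(6−12)(6−9) = (−2)·1·(−6)·(−3) = −36 ≡ 3, so v_3 = 3^{−1} = 9 (mod 13).
  i = 4 (α = 12): (12−8)(12−5)(12−6)(12−9) = 4·7·6·3 = 504 ≡ 10, so v_4 = 10^{−1} = 4 (mod 13).
  i = 5 (α = 9): (9−8)(9−5)(9−6)(9−12) = 1·4·3·(−3) = −36 ≡ 3, so v_5 = 3^{−1} = 9 (mod 13).
  v = [6, 11, 9, 4, 9].
Step 2: syndromes of r = [5, 6, 11, 6, 2] (all sums mod 13).
  S_0 = Σ v_i r_i = 6·5 + 11·6 + 9·11 + 4·6 + 9·2 = 237 ≡ 3.
  S_1 = Σ v_i α_i r_i = 6·8·5 + 11·5·6 + 9·6·11 + 4·12·6 + 9·9·2 = 1614 ≡ 2.
  α_i^2 mod 13 = [12, 12, 10, 1, 3].
  S_2 = Σ v_i α_i^2 r_i = 6·12·5 + 11·12·6 + 9·10·11 + 4·1·6 + 9·3·2 = 2220 ≡ 10.
  S = (3, 2, 10) ≠ 0, so r is not a codeword (an error is present).
Step 3: locate the error. For a single error e at position i, S_ℓ = v_i·e·α_i^ℓ, so α_err = S_1/S_0.
  S_0^{−1} = 3^{−1} = 9 (mod 13), so α_err = 2·9 = 18 ≡ 5 = α_2. Error position i = 2.
  Consistency check: S_2/S_1 = 10·7 = 70 ≡ 5 = α_err ✓ (single-error assumption holds).
Step 4: error magnitude e = S_0/v_2 = S_0·∏_{j≠2}(α_2 − α_j) = 3·6 = 18 ≡ 5 (mod 13).
Step 5: correct position 2: c_2 = r_2 − e = 6 − 5 ≡ 1 (mod 13). Hence c = [5, 1, 11, 6, 2].
  Check: interpolating c through the α_i gives m(x) = 3 + 10·x (degree < 2) with m(α_i) = c_i for every i, so c is indeed a codeword.


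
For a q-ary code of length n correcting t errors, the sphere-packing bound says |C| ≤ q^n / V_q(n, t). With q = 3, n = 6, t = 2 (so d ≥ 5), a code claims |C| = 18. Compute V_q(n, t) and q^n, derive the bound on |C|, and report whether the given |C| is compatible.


V_q(n, t) = 73, q^n = 729, Hamming bound = 9, |C| = 18 > bound (violated).

Step 1: Compute V_q(n, t) = Σ_{j=0}^2 C(n, j) (q−1)^j.
  j = 0: C(6,0)·(2)^0 = 1·1 = 1.
  j = 1: C(6,1)·(2)^1 = 6·2 = 12.
  j = 2: C(6,2)·(2)^2 = 15·4 = 60.
  V_q(n, t) = 1 + 12 + 60 = 73.
Step 2: q^n = 3^6 = 729.
Step 3: Hamming bound ⌊q^n / V_q(n,t)⌋ = ⌊729/73⌋ = 9.
Step 4: Compare |C| = 18 to 9: violated.
The claimed |C| lies above the Hamming bound, so no 3-ary code of length 6 with d ≥ 5 can have 18 codewords.


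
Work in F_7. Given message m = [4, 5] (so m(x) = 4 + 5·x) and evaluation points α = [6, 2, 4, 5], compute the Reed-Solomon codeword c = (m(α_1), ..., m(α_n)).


c = [6, 0, 3, 1]

Message polynomial: m(x) = 4 + 5·x (mod 7).
For each evaluation point α_i, compute m(α_i) mod 7:
  α_1 = 6: Horner steps 5 → 6, so m(6) = 6.
  α_2 = 2: Horner steps 5 → 0, so m(2) = 0.
  α_3 = 4: Horner steps 5 → 3, so m(4) = 3.
  α_4 = 5: Horner steps 5 → 1, so m(5) = 1.
Codeword c = [6, 0, 3, 1] ∈ F_7^4.


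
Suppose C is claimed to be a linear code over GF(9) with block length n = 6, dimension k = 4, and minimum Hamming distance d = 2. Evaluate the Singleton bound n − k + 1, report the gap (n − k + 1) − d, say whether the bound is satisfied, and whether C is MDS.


Singleton RHS = n − k + 1 = 3, slack = 1, bound satisfied, not MDS.

Singleton bound: d ≤ n − k + 1.
Here n = 6, k = 4, so n − k + 1 = 3.
Given d = 2, check d ≤ 3: YES.
Slack = (n − k + 1) − d = 1.
The code is NOT MDS (slack = 1 > 0).
Description: the claimed parameters are [6, 4, 2]_9; such a code would be non-MDS.


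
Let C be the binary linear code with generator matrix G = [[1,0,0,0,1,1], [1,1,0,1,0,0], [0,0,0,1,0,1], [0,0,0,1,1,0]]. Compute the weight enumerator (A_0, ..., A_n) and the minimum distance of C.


Weight distribution: A_0 = 1, A_1 = 1, A_2 = 6, A_3 = 6, A_4 = 1, A_5 = 1. Minimum distance d = 1.

Enumerate all 2^4 = 16 messages m ∈ F_2^4.
For each, compute codeword c = mG in F_2^6, then tally its weight.
  m = 0000 → c = 000000, weight = 0.
  m = 1000 → c = 100011, weight = 3.
  m = 0100 → c = 110100, weight = 3.
  m = 1100 → c = 010111, weight = 4.
  m = 0010 → c = 000101, weight = 2.
  m = 1010 → c = 100110, weight = 3.
  m = 0110 → c = 110001, weight = 3.
  m = 1110 → c = 010010, weight = 2.
  m = 0001 → c = 000110, weight = 2.
  m = 1001 → c = 100101, weight = 3.
  m = 0101 → c = 110010, weight = 3.
  m = 1101 → c = 010001, weight = 2.
  m = 0011 → c = 000011, weight = 2.
  m = 1011 → c = 100000, weight = 1.
  m = 0111 → c = 110111, weight = 5.
  m = 1111 → c = 010100, weight = 2.
Tally weights:
  weight 0: 1 codewords.
  weight 1: 1 codewords.
  weight 2: 6 codewords.
  weight 3: 6 codewords.
  weight 4: 1 codewords.
  weight 5: 1 codewords.
Minimum distance d = smallest w > 0 with A_w > 0 = 1.
Sanity: Σ A_w = 16 = 2^4 = 16 ✓.


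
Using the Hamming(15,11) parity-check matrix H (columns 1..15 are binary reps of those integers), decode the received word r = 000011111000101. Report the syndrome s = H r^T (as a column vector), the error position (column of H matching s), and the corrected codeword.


s = (0, 1, 1, 1)^T, error position = 7, corrected codeword c = 000011011000101

Compute s = H r^T mod 2 one row at a time:
  s_1 = 1 + 1 + 0 + 0 + 0 + 1 + 0 + 1 = 4 ≡ 0 (mod 2).
  s_2 = 0 + 1 + 1 + 1 + 0 + 1 + 0 + 1 = 5 ≡ 1 (mod 2).
  s_3 = 0 + 0 + 1 + 1 + 0 + 0 + 0 + 1 = 3 ≡ 1 (mod 2).
  s_4 = 0 + 0 + 1 + 1 + 1 + 0 + 1 + 1 = 5 ≡ 1 (mod 2).
s = (0, 1, 1, 1)^T — this equals column 7 of H (binary 0111), so error is at position 7.
Correct: flip bit 7 of r = 000011111000101 to get c = 000011011000101.


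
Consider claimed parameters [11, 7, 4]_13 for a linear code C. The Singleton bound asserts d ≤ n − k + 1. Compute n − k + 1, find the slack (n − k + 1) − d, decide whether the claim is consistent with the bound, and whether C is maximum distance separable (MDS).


Singleton RHS = n − k + 1 = 5, slack = 1, bound satisfied, not MDS.

Singleton bound: d ≤ n − k + 1.
Here n = 11, k = 7, so n − k + 1 = 5.
Given d = 4, check d ≤ 5: YES.
Slack = (n − k + 1) − d = 1.
The code is NOT MDS (slack = 1 > 0).
Description: the claimed parameters are [11, 7, 4]_13; such a code would be non-MDS.


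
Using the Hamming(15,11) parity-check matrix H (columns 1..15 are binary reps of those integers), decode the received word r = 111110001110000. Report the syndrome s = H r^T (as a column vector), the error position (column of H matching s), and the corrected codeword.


s = (1, 0, 0, 1)^T, error position = 9, corrected codeword c = 111110000110000

Compute s = H r^T mod 2 one row at a time:
  s_1 = 0 + 1 + 1 + 1 + 0 + 0 + 0 + 0 = 3 ≡ 1 (mod 2).
  s_2 = 1 + 1 + 0 + 0 + 0 + 0 + 0 + 0 = 2 ≡ 0 (mod 2).
  s_3 = 1 + 1 + 0 + 0 + 1 + 1 + 0 + 0 = 4 ≡ 0 (mod 2).
  s_4 = 1 + 1 + 1 + 0 + 1 + 1 + 0 + 0 = 5 ≡ 1 (mod 2).
s = (1, 0, 0, 1)^T — this equals column 9 of H (binary 1001), so error is at position 9.
Correct: flip bit 9 of r = 111110001110000 to get c = 111110000110000.


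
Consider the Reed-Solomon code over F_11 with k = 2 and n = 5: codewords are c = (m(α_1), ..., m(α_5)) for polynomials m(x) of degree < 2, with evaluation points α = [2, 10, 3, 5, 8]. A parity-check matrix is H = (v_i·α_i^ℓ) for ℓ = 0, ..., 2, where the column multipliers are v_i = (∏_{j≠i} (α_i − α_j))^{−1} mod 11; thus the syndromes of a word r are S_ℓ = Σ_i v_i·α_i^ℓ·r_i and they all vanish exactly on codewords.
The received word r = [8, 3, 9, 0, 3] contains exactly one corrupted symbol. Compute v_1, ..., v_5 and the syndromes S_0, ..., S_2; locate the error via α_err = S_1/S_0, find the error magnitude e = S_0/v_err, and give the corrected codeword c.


S = (2, 9, 2), error at position 2, error magnitude e = 9, c = [8, 5, 9, 0, 3].

Step 1: column multipliers v_i = (∏_{j≠i}(α_i − α_j))^{−1} mod 11.
  i = 1 (α = 2): (2−10)(2−3)(2−5)(2−8) = (−8)·(−1)·(−3)·(−6) = 144 ≡ 1, so v_1 = 1^{−1} = 1 (mod 11).
  i = 2 (α = 10): (10−2)(10−3)(10−5)(10−8) = 8·7·5·2 = 560 ≡ 10, so v_2 = 10^{−1} = 10 (mod 11).
  i = 3 (α = 3): (3−2)(3−10)(3−5)(3−8) = 1·(−7)·(−2)·(−5) = −70 ≡ 7, so v_3 = 7^{−1} = 8 (mod 11).
  i = 4 (α = 5): (5−2)(5−10)(5−3)(5−8) = 3·(−5)·2·(−3) = 90 ≡ 2, so v_4 = 2^{−1} = 6 (mod 11).
  i = 5 (α = 8): (8−2)(8−10)(8−3)(8−5) = 6·(−2)·5·3 = −180 ≡ 7, so v_5 = 7^{−1} = 8 (mod 11).
  v = [1, 10, 8, 6, 8].
Step 2: syndromes of r = [8, 3, 9, 0, 3] (all sums mod 11).
  S_0 = Σ v_i r_i = 1·8 + 10·3 + 8·9 + 6·0 + 8·3 = 134 ≡ 2.
  S_1 = Σ v_i α_i r_i = 1·2·8 + 10·10·3 + 8·3·9 + 6·5·0 + 8·8·3 = 724 ≡ 9.
  α_i^2 mod 11 = [4, 1, 9, 3, 9].
  S_2 = Σ v_i α_i^2 r_i = 1·4·8 + 10·1·3 + 8·9·9 + 6·3·0 + 8·9·3 = 926 ≡ 2.
  S = (2, 9, 2) ≠ 0, so r is not a codeword (an error is present).
Step 3: locate the error. For a single error e at position i, S_ℓ = v_i·e·α_i^ℓ, so α_err = S_1/S_0.
  S_0^{−1} = 2^{−1} = 6 (mod 11), so α_err = 9·6 = 54 ≡ 10 = α_2. Error position i = 2.
  Consistency check: S_2/S_1 = 2·5 = 10 ≡ 10 = α_err ✓ (single-error assumption holds).
Step 4: error magnitude e = S_0/v_2 = S_0·∏_{j≠2}(α_2 − α_j) = 2·10 = 20 ≡ 9 (mod 11).
Step 5: correct position 2: c_2 = r_2 − e = 3 − 9 ≡ 5 (mod 11). Hence c = [8, 5, 9, 0, 3].
  Check: interpolating c through the α_i gives m(x) = 6 + 1·x (degree < 2) with m(α_i) = c_i for every i, so c is indeed a codeword.


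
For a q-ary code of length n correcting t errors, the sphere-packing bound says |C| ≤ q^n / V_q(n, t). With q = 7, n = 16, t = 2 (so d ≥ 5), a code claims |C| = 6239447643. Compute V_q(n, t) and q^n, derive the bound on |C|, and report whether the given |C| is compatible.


V_q(n, t) = 4417, q^n = 33232930569601, Hamming bound = 7523869270, |C| = 6239447643 ≤ bound (satisfied).

Step 1: Compute V_q(n, t) = Σ_{j=0}^2 C(n, j) (q−1)^j.
  j = 0: C(16,0)·(6)^0 = 1·1 = 1.
  j = 1: C(16,1)·(6)^1 = 16·6 = 96.
  j = 2: C(16,2)·(6)^2 = 120·36 = 4320.
  V_q(n, t) = 1 + 96 + 4320 = 4417.
Step 2: q^n = 7^16 = 33232930569601.
Step 3: Hamming bound ⌊q^n / V_q(n,t)⌋ = ⌊33232930569601/4417⌋ = 7523869270.
Step 4: Compare |C| = 6239447643 to 7523869270: satisfied.
The claimed |C| lies below the Hamming bound.


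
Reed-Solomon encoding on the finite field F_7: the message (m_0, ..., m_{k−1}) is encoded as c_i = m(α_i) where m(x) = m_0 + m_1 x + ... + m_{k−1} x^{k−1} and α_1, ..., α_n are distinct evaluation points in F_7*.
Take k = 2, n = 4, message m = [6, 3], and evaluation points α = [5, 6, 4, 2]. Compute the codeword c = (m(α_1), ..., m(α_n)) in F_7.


c = [0, 3, 4, 5]

Message polynomial: m(x) = 6 + 3·x (mod 7).
For each evaluation point α_i, compute m(α_i) mod 7:
  α_1 = 5: Horner steps 3 → 0, so m(5) = 0.
  α_2 = 6: Horner steps 3 → 3, so m(6) = 3.
  α_3 = 4: Horner steps 3 → 4, so m(4) = 4.
  α_4 = 2: Horner steps 3 → 5, so m(2) = 5.
Codeword c = [0, 3, 4, 5] ∈ F_7^4.


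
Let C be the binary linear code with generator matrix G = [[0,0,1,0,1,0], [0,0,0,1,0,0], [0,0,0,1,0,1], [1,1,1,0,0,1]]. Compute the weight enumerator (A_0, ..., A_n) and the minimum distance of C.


Weight distribution: A_0 = 1, A_1 = 2, A_2 = 2, A_3 = 4, A_4 = 5, A_5 = 2. Minimum distance d = 1.

Enumerate all 2^4 = 16 messages m ∈ F_2^4.
For each, compute codeword c = mG in F_2^6, then tally its weight.
  m = 0000 → c = 000000, weight = 0.
  m = 1000 → c = 001010, weight = 2.
  m = 0100 → c = 000100, weight = 1.
  m = 1100 → c = 001110, weight = 3.
  m = 0010 → c = 000101, weight = 2.
  m = 1010 → c = 001111, weight = 4.
  m = 0110 → c = 000001, weight = 1.
  m = 1110 → c = 001011, weight = 3.
  m = 0001 → c = 111001, weight = 4.
  m = 1001 → c = 110011, weight = 4.
  m = 0101 → c = 111101, weight = 5.
  m = 1101 → c = 110111, weight = 5.
  m = 0011 → c = 111100, weight = 4.
  m = 1011 → c = 110110, weight = 4.
  m = 0111 → c = 111000, weight = 3.
  m = 1111 → c = 110010, weight = 3.
Tally weights:
  weight 0: 1 codewords.
  weight 1: 2 codewords.
  weight 2: 2 codewords.
  weight 3: 4 codewords.
  weight 4: 5 codewords.
  weight 5: 2 codewords.
Minimum distance d = smallest w > 0 with A_w > 0 = 1.
Sanity: Σ A_w = 16 = 2^4 = 16 ✓.


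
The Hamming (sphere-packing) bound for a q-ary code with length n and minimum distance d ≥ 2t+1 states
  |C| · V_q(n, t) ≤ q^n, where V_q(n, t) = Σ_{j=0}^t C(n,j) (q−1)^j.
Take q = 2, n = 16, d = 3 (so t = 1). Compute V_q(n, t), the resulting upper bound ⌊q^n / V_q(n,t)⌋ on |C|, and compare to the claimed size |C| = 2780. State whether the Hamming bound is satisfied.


V_q(n, t) = 17, q^n = 65536, Hamming bound = 3855, |C| = 2780 ≤ bound (satisfied).

Step 1: Compute V_q(n, t) = Σ_{j=0}^1 C(n, j) (q−1)^j.
  j = 0: C(16,0)·(1)^0 = 1·1 = 1.
  j = 1: C(16,1)·(1)^1 = 16·1 = 16.
  V_q(n, t) = 1 + 16 = 17.
Step 2: q^n = 2^16 = 65536.
Step 3: Hamming bound ⌊q^n / V_q(n,t)⌋ = ⌊65536/17⌋ = 3855.
Step 4: Compare |C| = 2780 to 3855: satisfied.
The claimed |C| lies below the Hamming bound.


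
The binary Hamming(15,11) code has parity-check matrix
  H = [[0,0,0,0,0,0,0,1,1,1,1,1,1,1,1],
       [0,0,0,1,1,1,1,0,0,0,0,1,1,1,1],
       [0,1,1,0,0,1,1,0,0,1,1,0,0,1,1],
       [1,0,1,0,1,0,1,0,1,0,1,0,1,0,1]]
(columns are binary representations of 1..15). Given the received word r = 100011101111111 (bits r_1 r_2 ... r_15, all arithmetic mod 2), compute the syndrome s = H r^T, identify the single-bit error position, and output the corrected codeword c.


s = (1, 1, 0, 1)^T, error position = 13, corrected codeword c = 100011101111011

Compute s = H r^T mod 2 one row at a time:
  s_1 = 0 + 1 + 1 + 1 + 1 + 1 + 1 + 1 = 7 ≡ 1 (mod 2).
  s_2 = 0 + 1 + 1 + 1 + 1 + 1 + 1 + 1 = 7 ≡ 1 (mod 2).
  s_3 = 0 + 0 + 1 + 1 + 1 + 1 + 1 + 1 = 6 ≡ 0 (mod 2).
  s_4 = 1 + 0 + 1 + 1 + 1 + 1 + 1 + 1 = 7 ≡ 1 (mod 2).
s = (1, 1, 0, 1)^T — this equals column 13 of H (binary 1101), so error is at position 13.
Correct: flip bit 13 of r = 100011101111111 to get c = 100011101111011.


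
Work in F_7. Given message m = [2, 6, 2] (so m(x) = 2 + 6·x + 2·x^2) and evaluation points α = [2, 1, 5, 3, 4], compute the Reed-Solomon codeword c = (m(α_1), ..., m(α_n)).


c = [1, 3, 5, 3, 2]

Message polynomial: m(x) = 2 + 6·x + 2·x^2 (mod 7).
For each evaluation point α_i, compute m(α_i) mod 7:
  α_1 = 2: Horner steps 2 → 3 → 1, so m(2) = 1.
  α_2 = 1: Horner steps 2 → 1 → 3, so m(1) = 3.
  α_3 = 5: Horner steps 2 → 2 → 5, so m(5) = 5.
  α_4 = 3: Horner steps 2 → 5 → 3, so m(3) = 3.
  α_5 = 4: Horner steps 2 → 0 → 2, so m(4) = 2.
Codeword c = [1, 3, 5, 3, 2] ∈ F_7^5.


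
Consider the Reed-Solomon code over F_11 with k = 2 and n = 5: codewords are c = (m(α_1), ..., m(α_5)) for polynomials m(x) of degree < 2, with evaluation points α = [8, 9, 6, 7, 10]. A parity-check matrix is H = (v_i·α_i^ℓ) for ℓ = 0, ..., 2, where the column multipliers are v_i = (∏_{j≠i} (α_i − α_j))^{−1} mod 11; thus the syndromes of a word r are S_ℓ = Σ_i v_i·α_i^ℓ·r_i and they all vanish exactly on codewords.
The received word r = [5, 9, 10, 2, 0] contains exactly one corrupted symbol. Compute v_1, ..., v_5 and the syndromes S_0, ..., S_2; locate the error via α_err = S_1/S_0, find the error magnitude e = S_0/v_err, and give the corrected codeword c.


S = (9, 4, 3), error at position 2, error magnitude e = 1, c = [5, 8, 10, 2, 0].

Step 1: column multipliers v_i = (∏_{j≠i}(α_i − α_j))^{−1} mod 11.
  i = 1 (α = 8): (8−9)(8−6)(8−7)(8−10) = (−1)·2·1·(−2) = 4 ≡ 4, so v_1 = 4^{−1} = 3 (mod 11).
  i = 2 (α = 9): (9−8)(9−6)(9−7)(9−10) = 1·3·2·(−1) = −6 ≡ 5, so v_2 = 5^{−1} = 9 (mod 11).
  i = 3 (α = 6): (6−8)(6−9)(6−7)(6−10) = (−2)·(−3)·(−1)·(−4) = 24 ≡ 2, so v_3 = 2^{−1} = 6 (mod 11).
  i = 4 (α = 7): (7−8)(7−9)(7−6)(7−10) = (−1)·(−2)·1·(−3) = −6 ≡ 5, so v_4 = 5^{−1} = 9 (mod 11).
  i = 5 (α = 10): (10−8)(10−9)(10−6)(10−7) = 2·1·4·3 = 24 ≡ 2, so v_5 = 2^{−1} = 6 (mod 11).
  v = [3, 9, 6, 9, 6].
Step 2: syndromes of r = [5, 9, 10, 2, 0] (all sums mod 11).
  S_0 = Σ v_i r_i = 3·5 + 9·9 + 6·10 + 9·2 + 6·0 = 174 ≡ 9.
  S_1 = Σ v_i α_i r_i = 3·8·5 + 9·9·9 + 6·6·10 + 9·7·2 + 6·10·0 = 1335 ≡ 4.
  α_i^2 mod 11 = [9, 4, 3, 5, 1].
  S_2 = Σ v_i α_i^2 r_i = 3·9·5 + 9·4·9 + 6·3·10 + 9·5·2 + 6·1·0 = 729 ≡ 3.
  S = (9, 4, 3) ≠ 0, so r is not a codeword (an error is present).
Step 3: locate the error. For a single error e at position i, S_ℓ = v_i·e·α_i^ℓ, so α_err = S_1/S_0.
  S_0^{−1} = 9^{−1} = 5 (mod 11), so α_err = 4·5 = 20 ≡ 9 = α_2. Error position i = 2.
  Consistency check: S_2/S_1 = 3·3 = 9 ≡ 9 = α_err ✓ (single-error assumption holds).
Step 4: error magnitude e = S_0/v_2 = S_0·∏_{j≠2}(α_2 − α_j) = 9·5 = 45 ≡ 1 (mod 11).
Step 5: correct position 2: c_2 = r_2 − e = 9 − 1 ≡ 8 (mod 11). Hence c = [5, 8, 10, 2, 0].
  Check: interpolating c through the α_i gives m(x) = 3 + 3·x (degree < 2) with m(α_i) = c_i for every i, so c is indeed a codeword.


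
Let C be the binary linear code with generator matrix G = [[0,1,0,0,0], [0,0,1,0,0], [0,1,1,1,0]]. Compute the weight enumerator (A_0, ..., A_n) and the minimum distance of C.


Weight distribution: A_0 = 1, A_1 = 3, A_2 = 3, A_3 = 1. Minimum distance d = 1.

Enumerate all 2^3 = 8 messages m ∈ F_2^3.
For each, compute codeword c = mG in F_2^5, then tally its weight.
  m = 000 → c = 00000, weight = 0.
  m = 100 → c = 01000, weight = 1.
  m = 010 → c = 00100, weight = 1.
  m = 110 → c = 01100, weight = 2.
  m = 001 → c = 01110, weight = 3.
  m = 101 → c = 00110, weight = 2.
  m = 011 → c = 01010, weight = 2.
  m = 111 → c = 00010, weight = 1.
Tally weights:
  weight 0: 1 codewords.
  weight 1: 3 codewords.
  weight 2: 3 codewords.
  weight 3: 1 codewords.
Minimum distance d = smallest w > 0 with A_w > 0 = 1.
Sanity: Σ A_w = 8 = 2^3 = 8 ✓.


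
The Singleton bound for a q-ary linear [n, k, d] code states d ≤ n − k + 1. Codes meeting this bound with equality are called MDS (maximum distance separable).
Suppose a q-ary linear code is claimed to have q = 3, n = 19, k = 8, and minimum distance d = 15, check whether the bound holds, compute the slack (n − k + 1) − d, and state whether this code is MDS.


Singleton RHS = n − k + 1 = 12, slack = -3, bound violated (no such code; not MDS).

Singleton bound: d ≤ n − k + 1.
Here n = 19, k = 8, so n − k + 1 = 12.
Given d = 15, check d ≤ 12: NO.
Slack = (n − k + 1) − d = -3.
The slack is negative: d = 15 exceeds n − k + 1 = 12 by 3, so the Singleton bound is violated and no linear [19, 8, 15]_3 code can exist. In particular it is not MDS (MDS requires d = n − k + 1 exactly).
Description: the claimed parameters are [19, 8, 15]_3; such a code would be impossible (violates the Singleton bound).


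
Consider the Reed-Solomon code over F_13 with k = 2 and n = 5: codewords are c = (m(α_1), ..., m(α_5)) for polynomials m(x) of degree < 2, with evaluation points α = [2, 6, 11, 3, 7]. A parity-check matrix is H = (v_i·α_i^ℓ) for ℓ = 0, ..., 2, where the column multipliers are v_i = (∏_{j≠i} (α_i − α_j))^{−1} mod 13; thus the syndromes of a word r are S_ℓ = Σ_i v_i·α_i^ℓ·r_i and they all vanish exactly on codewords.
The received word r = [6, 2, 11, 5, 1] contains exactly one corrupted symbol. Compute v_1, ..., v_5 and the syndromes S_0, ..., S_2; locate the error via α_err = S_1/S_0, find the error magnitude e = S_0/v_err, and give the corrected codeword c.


S = (4, 5, 3), error at position 3, error magnitude e = 1, c = [6, 2, 10, 5, 1].

Step 1: column multipliers v_i = (∏_{j≠i}(α_i − α_j))^{−1} mod 13.
  i = 1 (α = 2): (2−6)(2−11)(2−3)(2−7) = (−4)·(−9)·(−1)·(−5) = 180 ≡ 11, so v_1 = 11^{−1} = 6 (mod 13).
  i = 2 (α = 6): (6−2)(6−11)(6−3)(6−7) = 4·(−5)·3·(−1) = 60 ≡ 8, so v_2 = 8^{−1} = 5 (mod 13).
  i = 3 (α = 11): (11−2)(11−6)(11−3)(11−7) = 9·5·8·4 = 1440 ≡ 10, so v_3 = 10^{−1} = 4 (mod 13).
  i = 4 (α = 3): (3−2)(3−6)(3−11)(3−7) = 1·(−3)·(−8)·(−4) = −96 ≡ 8, so v_4 = 8^{−1} = 5 (mod 13).
  i = 5 (α = 7): (7−2)(7−6)(7−11)(7−3) = 5·1·(−4)·4 = −80 ≡ 11, so v_5 = 11^{−1} = 6 (mod 13).
  v = [6, 5, 4, 5, 6].
Step 2: syndromes of r = [6, 2, 11, 5, 1] (all sums mod 13).
  S_0 = Σ v_i r_i = 6·6 + 5·2 + 4·11 + 5·5 + 6·1 = 121 ≡ 4.
  S_1 = Σ v_i α_i r_i = 6·2·6 + 5·6·2 + 4·11·11 + 5·3·5 + 6·7·1 = 733 ≡ 5.
  α_i^2 mod 13 = [4, 10, 4, 9, 10].
  S_2 = Σ v_i α_i^2 r_i = 6·4·6 + 5·10·2 + 4·4·11 + 5·9·5 + 6·10·1 = 705 ≡ 3.
  S = (4, 5, 3) ≠ 0, so r is not a codeword (an error is present).
Step 3: locate the error. For a single error e at position i, S_ℓ = v_i·e·α_i^ℓ, so α_err = S_1/S_0.
  S_0^{−1} = 4^{−1} = 10 (mod 13), so α_err = 5·10 = 50 ≡ 11 = α_3. Error position i = 3.
  Consistency check: S_2/S_1 = 3·8 = 24 ≡ 11 = α_err ✓ (single-error assumption holds).
Step 4: error magnitude e = S_0/v_3 = S_0·∏_{j≠3}(α_3 − α_j) = 4·10 = 40 ≡ 1 (mod 13).
Step 5: correct position 3: c_3 = r_3 − e = 11 − 1 ≡ 10 (mod 13). Hence c = [6, 2, 10, 5, 1].
  Check: interpolating c through the α_i gives m(x) = 8 + 12·x (degree < 2) with m(α_i) = c_i for every i, so c is indeed a codeword.


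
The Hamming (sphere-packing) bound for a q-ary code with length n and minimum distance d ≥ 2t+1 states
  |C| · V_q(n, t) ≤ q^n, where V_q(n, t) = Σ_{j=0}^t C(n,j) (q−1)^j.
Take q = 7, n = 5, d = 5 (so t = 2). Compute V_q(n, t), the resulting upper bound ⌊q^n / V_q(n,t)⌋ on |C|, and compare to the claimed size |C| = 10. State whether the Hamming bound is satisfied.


V_q(n, t) = 391, q^n = 16807, Hamming bound = 42, |C| = 10 ≤ bound (satisfied).

Step 1: Compute V_q(n, t) = Σ_{j=0}^2 C(n, j) (q−1)^j.
  j = 0: C(5,0)·(6)^0 = 1·1 = 1.
  j = 1: C(5,1)·(6)^1 = 5·6 = 30.
  j = 2: C(5,2)·(6)^2 = 10·36 = 360.
  V_q(n, t) = 1 + 30 + 360 = 391.
Step 2: q^n = 7^5 = 16807.
Step 3: Hamming bound ⌊q^n / V_q(n,t)⌋ = ⌊16807/391⌋ = 42.
Step 4: Compare |C| = 10 to 42: satisfied.
The claimed |C| lies below the Hamming bound.


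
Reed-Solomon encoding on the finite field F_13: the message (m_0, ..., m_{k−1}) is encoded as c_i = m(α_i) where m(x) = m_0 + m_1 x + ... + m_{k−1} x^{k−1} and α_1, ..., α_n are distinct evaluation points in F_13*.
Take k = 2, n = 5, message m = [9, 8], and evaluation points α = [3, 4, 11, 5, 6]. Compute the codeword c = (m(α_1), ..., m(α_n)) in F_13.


c = [7, 2, 6, 10, 5]

Message polynomial: m(x) = 9 + 8·x (mod 13).
For each evaluation point α_i, compute m(α_i) mod 13:
  α_1 = 3: Horner steps 8 → 7, so m(3) = 7.
  α_2 = 4: Horner steps 8 → 2, so m(4) = 2.
  α_3 = 11: Horner steps 8 → 6, so m(11) = 6.
  α_4 = 5: Horner steps 8 → 10, so m(5) = 10.
  α_5 = 6: Horner steps 8 → 5, so m(6) = 5.
Codeword c = [7, 2, 6, 10, 5] ∈ F_13^5.


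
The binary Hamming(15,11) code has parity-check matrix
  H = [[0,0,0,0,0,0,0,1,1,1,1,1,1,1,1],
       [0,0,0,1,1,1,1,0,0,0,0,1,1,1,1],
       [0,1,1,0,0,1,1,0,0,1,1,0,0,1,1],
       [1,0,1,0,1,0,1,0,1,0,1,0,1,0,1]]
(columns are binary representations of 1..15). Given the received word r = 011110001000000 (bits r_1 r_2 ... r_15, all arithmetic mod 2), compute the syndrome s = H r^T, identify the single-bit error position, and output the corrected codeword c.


s = (1, 0, 0, 1)^T, error position = 9, corrected codeword c = 011110000000000

Compute s = H r^T mod 2 one row at a time:
  s_1 = 0 + 1 + 0 + 0 + 0 + 0 + 0 + 0 = 1 ≡ 1 (mod 2).
  s_2 = 1 + 1 + 0 + 0 + 0 + 0 + 0 + 0 = 2 ≡ 0 (mod 2).
  s_3 = 1 + 1 + 0 + 0 + 0 + 0 + 0 + 0 = 2 ≡ 0 (mod 2).
  s_4 = 0 + 1 + 1 + 0 + 1 + 0 + 0 + 0 = 3 ≡ 1 (mod 2).
s = (1, 0, 0, 1)^T — this equals column 9 of H (binary 1001), so error is at position 9.
Correct: flip bit 9 of r = 011110001000000 to get c = 011110000000000.
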